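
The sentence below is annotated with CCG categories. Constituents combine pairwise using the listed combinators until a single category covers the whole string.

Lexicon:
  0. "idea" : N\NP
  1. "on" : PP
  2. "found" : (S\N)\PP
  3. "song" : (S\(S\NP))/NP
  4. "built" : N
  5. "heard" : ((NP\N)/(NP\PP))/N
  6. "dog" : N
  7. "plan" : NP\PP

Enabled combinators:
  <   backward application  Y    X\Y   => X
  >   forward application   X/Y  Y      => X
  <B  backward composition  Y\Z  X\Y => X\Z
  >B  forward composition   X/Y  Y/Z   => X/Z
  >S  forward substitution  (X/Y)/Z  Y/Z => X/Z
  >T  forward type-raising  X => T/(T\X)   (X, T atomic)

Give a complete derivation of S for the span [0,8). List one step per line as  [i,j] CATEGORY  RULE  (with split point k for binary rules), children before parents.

[0,8] S   <
  [0,3] S\NP   <B
    [0,1] "idea" : N\NP
    [1,3] S\N   <
      [1,2] "on" : PP
      [2,3] "found" : (S\N)\PP
  [3,8] S\(S\NP)   >
    [3,4] "song" : (S\(S\NP))/NP
    [4,8] NP   >
      [4,5] NP/(NP\N)   >T
        [4,5] "built" : N
      [5,8] NP\N   >
        [5,7] (NP\N)/(NP\PP)   >
          [5,6] "heard" : ((NP\N)/(NP\PP))/N
          [6,7] "dog" : N
        [7,8] "plan" : NP\PP

[0,1] N\NP  lex  "idea"
[1,2] PP  lex  "on"
[2,3] (S\N)\PP  lex  "found"
[1,3] S\N  <  k=2
[0,3] S\NP  <B  k=1
[3,4] (S\(S\NP))/NP  lex  "song"
[4,5] N  lex  "built"
[4,5] NP/(NP\N)  >T
[5,6] ((NP\N)/(NP\PP))/N  lex  "heard"
[6,7] N  lex  "dog"
[5,7] (NP\N)/(NP\PP)  >  k=6
[7,8] NP\PP  lex  "plan"
[5,8] NP\N  >  k=7
[4,8] NP  >  k=5
[3,8] S\(S\NP)  >  k=4
[0,8] S  <  k=3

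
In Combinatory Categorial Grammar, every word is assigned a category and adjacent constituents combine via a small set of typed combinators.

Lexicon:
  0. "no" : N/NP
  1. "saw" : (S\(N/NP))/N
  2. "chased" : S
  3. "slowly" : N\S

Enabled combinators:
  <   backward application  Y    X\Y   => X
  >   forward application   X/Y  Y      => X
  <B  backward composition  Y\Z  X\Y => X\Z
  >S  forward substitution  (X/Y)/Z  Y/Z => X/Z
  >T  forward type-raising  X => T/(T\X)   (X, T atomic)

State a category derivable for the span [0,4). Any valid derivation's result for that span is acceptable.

S

[0,4] S   <
  [0,1] "no" : N/NP
  [1,4] S\(N/NP)   >
    [1,2] "saw" : (S\(N/NP))/N
    [2,4] N   >
      [2,3] N/(N\S)   >T
        [2,3] "chased" : S
      [3,4] "slowly" : N\S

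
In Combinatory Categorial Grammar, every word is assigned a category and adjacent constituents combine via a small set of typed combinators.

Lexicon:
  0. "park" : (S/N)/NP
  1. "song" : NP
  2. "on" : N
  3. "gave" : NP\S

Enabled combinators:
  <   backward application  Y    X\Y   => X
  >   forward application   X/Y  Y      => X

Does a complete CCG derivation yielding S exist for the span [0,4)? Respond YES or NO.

(S/N)/NP NP N NP\S
CKY chart[0,4] = {NP}; S ∉ chart

NO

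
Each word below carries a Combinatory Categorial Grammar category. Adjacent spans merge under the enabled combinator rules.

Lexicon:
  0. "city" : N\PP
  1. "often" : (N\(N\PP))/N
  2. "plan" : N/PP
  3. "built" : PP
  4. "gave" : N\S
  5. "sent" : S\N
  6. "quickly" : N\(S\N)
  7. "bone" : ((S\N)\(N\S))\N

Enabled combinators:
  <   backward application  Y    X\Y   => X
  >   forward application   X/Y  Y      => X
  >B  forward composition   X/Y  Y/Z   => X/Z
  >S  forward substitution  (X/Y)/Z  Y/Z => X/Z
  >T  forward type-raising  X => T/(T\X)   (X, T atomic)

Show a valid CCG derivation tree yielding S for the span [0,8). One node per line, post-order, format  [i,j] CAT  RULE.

[0,8] S   <
  [0,4] N   <
    [0,1] "city" : N\PP
    [1,4] N\(N\PP)   >
      [1,2] "often" : (N\(N\PP))/N
      [2,4] N   >
        [2,3] "plan" : N/PP
        [3,4] "built" : PP
  [4,8] S\N   <
    [4,5] "gave" : N\S
    [5,8] (S\N)\(N\S)   <
      [5,7] N   <
        [5,6] "sent" : S\N
        [6,7] "quickly" : N\(S\N)
      [7,8] "bone" : ((S\N)\(N\S))\N

[0,1] N\PP  lex  "city"
[1,2] (N\(N\PP))/N  lex  "often"
[2,3] N/PP  lex  "plan"
[3,4] PP  lex  "built"
[2,4] N  >  k=3
[1,4] N\(N\PP)  >  k=2
[0,4] N  <  k=1
[4,5] N\S  lex  "gave"
[5,6] S\N  lex  "sent"
[6,7] N\(S\N)  lex  "quickly"
[5,7] N  <  k=6
[7,8] ((S\N)\(N\S))\N  lex  "bone"
[5,8] (S\N)\(N\S)  <  k=7
[4,8] S\N  <  k=5
[0,8] S  <  k=4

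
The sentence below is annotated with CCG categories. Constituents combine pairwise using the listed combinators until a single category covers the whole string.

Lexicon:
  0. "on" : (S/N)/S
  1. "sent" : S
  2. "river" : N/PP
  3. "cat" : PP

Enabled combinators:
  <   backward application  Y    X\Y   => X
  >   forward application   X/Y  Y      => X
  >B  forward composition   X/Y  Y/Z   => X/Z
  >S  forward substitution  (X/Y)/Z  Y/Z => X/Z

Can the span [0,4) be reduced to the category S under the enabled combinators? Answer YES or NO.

YES

[0,4] S   >
  [0,2] S/N   >
    [0,1] "on" : (S/N)/S
    [1,2] "sent" : S
  [2,4] N   >
    [2,3] "river" : N/PP
    [3,4] "cat" : PP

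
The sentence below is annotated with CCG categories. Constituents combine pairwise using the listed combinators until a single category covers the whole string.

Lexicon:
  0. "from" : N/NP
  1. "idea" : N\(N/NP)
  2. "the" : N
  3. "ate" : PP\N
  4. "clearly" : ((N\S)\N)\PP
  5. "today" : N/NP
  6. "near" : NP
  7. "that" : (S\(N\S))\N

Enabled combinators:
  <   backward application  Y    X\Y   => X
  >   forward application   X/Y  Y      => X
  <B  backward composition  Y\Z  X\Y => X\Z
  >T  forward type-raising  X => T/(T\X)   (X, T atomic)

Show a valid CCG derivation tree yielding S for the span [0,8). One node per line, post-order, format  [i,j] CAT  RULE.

[0,1] N/NP  lex  "from"
[1,2] N\(N/NP)  lex  "idea"
[0,2] N  <  k=1
[2,3] N  lex  "the"
[3,4] PP\N  lex  "ate"
[2,4] PP  <  k=3
[4,5] ((N\S)\N)\PP  lex  "clearly"
[2,5] (N\S)\N  <  k=4
[5,6] N/NP  lex  "today"
[6,7] NP  lex  "near"
[5,7] N  >  k=6
[7,8] (S\(N\S))\N  lex  "that"
[5,8] S\(N\S)  <  k=7
[2,8] S\N  <B  k=5
[0,8] S  <  k=2

[0,8] S   <
  [0,2] N   <
    [0,1] "from" : N/NP
    [1,2] "idea" : N\(N/NP)
  [2,8] S\N   <B
    [2,5] (N\S)\N   <
      [2,4] PP   <
        [2,3] "the" : N
        [3,4] "ate" : PP\N
      [4,5] "clearly" : ((N\S)\N)\PP
    [5,8] S\(N\S)   <
      [5,7] N   >
        [5,6] "today" : N/NP
        [6,7] "near" : NP
      [7,8] "that" : (S\(N\S))\N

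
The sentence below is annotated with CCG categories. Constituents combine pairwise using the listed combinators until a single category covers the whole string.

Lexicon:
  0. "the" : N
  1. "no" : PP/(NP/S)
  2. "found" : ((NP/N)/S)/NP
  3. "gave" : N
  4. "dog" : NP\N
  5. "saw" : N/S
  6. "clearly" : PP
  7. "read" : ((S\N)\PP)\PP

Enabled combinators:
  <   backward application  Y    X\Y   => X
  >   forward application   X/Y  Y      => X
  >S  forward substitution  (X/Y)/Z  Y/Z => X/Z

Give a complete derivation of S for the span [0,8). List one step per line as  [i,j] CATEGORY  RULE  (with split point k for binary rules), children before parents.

[0,1] N  lex  "the"
[1,2] PP/(NP/S)  lex  "no"
[2,3] ((NP/N)/S)/NP  lex  "found"
[3,4] N  lex  "gave"
[4,5] NP\N  lex  "dog"
[3,5] NP  <  k=4
[2,5] (NP/N)/S  >  k=3
[5,6] N/S  lex  "saw"
[2,6] NP/S  >S  k=5
[1,6] PP  >  k=2
[6,7] PP  lex  "clearly"
[7,8] ((S\N)\PP)\PP  lex  "read"
[6,8] (S\N)\PP  <  k=7
[1,8] S\N  <  k=6
[0,8] S  <  k=1

[0,8] S   <
  [0,1] "the" : N
  [1,8] S\N   <
    [1,6] PP   >
      [1,2] "no" : PP/(NP/S)
      [2,6] NP/S   >S
        [2,5] (NP/N)/S   >
          [2,3] "found" : ((NP/N)/S)/NP
          [3,5] NP   <
            [3,4] "gave" : N
            [4,5] "dog" : NP\N
        [5,6] "saw" : N/S
    [6,8] (S\N)\PP   <
      [6,7] "clearly" : PP
      [7,8] "read" : ((S\N)\PP)\PP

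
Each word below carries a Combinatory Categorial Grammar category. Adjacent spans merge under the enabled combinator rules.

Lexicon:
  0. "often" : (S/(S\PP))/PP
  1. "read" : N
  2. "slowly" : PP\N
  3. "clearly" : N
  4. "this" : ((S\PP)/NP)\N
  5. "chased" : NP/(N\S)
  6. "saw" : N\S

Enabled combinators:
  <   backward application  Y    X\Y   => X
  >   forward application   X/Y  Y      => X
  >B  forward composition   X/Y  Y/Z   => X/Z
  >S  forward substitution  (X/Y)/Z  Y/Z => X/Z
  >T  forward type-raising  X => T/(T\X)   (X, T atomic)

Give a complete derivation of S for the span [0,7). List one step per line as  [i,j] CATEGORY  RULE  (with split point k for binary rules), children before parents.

[0,1] (S/(S\PP))/PP  lex  "often"
[1,2] N  lex  "read"
[2,3] PP\N  lex  "slowly"
[1,3] PP  <  k=2
[0,3] S/(S\PP)  >  k=1
[3,4] N  lex  "clearly"
[4,5] ((S\PP)/NP)\N  lex  "this"
[3,5] (S\PP)/NP  <  k=4
[5,6] NP/(N\S)  lex  "chased"
[6,7] N\S  lex  "saw"
[5,7] NP  >  k=6
[3,7] S\PP  >  k=5
[0,7] S  >  k=3

[0,7] S   >
  [0,3] S/(S\PP)   >
    [0,1] "often" : (S/(S\PP))/PP
    [1,3] PP   <
      [1,2] "read" : N
      [2,3] "slowly" : PP\N
  [3,7] S\PP   >
    [3,5] (S\PP)/NP   <
      [3,4] "clearly" : N
      [4,5] "this" : ((S\PP)/NP)\N
    [5,7] NP   >
      [5,6] "chased" : NP/(N\S)
      [6,7] "saw" : N\S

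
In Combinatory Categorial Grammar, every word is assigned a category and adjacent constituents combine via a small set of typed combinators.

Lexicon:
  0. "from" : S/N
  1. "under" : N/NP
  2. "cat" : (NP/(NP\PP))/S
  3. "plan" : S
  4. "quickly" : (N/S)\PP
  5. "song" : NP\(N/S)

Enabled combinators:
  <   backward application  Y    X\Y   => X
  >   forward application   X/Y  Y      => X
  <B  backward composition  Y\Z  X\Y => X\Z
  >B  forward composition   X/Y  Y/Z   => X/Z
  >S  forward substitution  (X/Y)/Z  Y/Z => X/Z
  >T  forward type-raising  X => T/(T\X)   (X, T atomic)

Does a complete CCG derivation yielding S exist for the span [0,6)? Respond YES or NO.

[0,6] S   >
  [0,2] S/NP   >B
    [0,1] "from" : S/N
    [1,2] "under" : N/NP
  [2,6] NP   >
    [2,4] NP/(NP\PP)   >
      [2,3] "cat" : (NP/(NP\PP))/S
      [3,4] "plan" : S
    [4,6] NP\PP   <B
      [4,5] "quickly" : (N/S)\PP
      [5,6] "song" : NP\(N/S)

YES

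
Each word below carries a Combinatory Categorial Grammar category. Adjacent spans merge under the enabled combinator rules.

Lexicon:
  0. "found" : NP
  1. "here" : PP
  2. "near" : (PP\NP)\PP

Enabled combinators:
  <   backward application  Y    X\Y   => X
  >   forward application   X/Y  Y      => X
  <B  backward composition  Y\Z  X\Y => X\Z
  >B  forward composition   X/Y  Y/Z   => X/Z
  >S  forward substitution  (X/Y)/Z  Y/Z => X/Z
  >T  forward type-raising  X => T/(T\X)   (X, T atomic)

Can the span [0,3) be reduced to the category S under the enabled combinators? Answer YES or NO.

NO

NP PP (PP\NP)\PP
CKY chart[0,3] = {N/(N\PP), NP/(NP\PP), PP, PP/(PP\PP), S/(S\PP)}; S ∉ chart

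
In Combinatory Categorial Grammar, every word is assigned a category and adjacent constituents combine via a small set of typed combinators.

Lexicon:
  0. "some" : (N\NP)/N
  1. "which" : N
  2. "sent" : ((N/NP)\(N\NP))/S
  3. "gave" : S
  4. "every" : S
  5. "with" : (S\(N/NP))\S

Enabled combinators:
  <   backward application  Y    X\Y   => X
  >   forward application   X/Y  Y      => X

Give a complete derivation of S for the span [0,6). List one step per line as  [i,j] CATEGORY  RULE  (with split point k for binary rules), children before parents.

[0,1] (N\NP)/N  lex  "some"
[1,2] N  lex  "which"
[0,2] N\NP  >  k=1
[2,3] ((N/NP)\(N\NP))/S  lex  "sent"
[3,4] S  lex  "gave"
[2,4] (N/NP)\(N\NP)  >  k=3
[0,4] N/NP  <  k=2
[4,5] S  lex  "every"
[5,6] (S\(N/NP))\S  lex  "with"
[4,6] S\(N/NP)  <  k=5
[0,6] S  <  k=4

[0,6] S   <
  [0,4] N/NP   <
    [0,2] N\NP   >
      [0,1] "some" : (N\NP)/N
      [1,2] "which" : N
    [2,4] (N/NP)\(N\NP)   >
      [2,3] "sent" : ((N/NP)\(N\NP))/S
      [3,4] "gave" : S
  [4,6] S\(N/NP)   <
    [4,5] "every" : S
    [5,6] "with" : (S\(N/NP))\S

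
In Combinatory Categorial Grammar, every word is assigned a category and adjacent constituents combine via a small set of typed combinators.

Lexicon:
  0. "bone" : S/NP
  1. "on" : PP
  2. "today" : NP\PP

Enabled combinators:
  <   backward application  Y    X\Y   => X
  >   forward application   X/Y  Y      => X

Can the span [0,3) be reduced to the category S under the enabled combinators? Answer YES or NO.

YES

[0,3] S   >
  [0,1] "bone" : S/NP
  [1,3] NP   <
    [1,2] "on" : PP
    [2,3] "today" : NP\PP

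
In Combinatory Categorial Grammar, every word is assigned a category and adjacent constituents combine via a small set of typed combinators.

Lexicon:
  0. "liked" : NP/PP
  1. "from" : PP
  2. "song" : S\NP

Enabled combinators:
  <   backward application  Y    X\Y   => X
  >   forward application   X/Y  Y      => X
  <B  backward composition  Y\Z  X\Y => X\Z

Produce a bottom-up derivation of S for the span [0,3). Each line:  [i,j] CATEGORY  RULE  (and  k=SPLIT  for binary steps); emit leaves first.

[0,3] S   <
  [0,2] NP   >
    [0,1] "liked" : NP/PP
    [1,2] "from" : PP
  [2,3] "song" : S\NP

[0,1] NP/PP  lex  "liked"
[1,2] PP  lex  "from"
[0,2] NP  >  k=1
[2,3] S\NP  lex  "song"
[0,3] S  <  k=2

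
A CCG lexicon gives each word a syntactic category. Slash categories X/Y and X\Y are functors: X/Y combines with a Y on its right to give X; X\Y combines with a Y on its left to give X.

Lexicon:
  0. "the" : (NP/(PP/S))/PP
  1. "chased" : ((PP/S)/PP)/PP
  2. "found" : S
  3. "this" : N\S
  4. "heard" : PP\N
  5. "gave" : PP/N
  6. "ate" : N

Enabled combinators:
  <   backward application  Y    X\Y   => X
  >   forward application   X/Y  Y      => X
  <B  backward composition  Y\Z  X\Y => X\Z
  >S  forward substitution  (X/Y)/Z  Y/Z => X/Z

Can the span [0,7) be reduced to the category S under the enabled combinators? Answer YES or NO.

NO

(NP/(PP/S))/PP ((PP/S)/PP)/PP S N\S PP\N PP/N N
CKY chart[0,7] = {NP}; S ∉ chart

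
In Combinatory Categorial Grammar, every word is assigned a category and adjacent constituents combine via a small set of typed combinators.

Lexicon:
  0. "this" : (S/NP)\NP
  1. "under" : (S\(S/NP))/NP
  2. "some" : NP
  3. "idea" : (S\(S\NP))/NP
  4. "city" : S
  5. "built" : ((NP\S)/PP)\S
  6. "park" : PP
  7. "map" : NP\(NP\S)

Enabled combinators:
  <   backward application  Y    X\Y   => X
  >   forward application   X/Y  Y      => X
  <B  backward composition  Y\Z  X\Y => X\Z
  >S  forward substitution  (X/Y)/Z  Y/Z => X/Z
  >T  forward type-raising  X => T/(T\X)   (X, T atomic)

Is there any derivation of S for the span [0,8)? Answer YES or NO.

YES

[0,8] S   <
  [0,3] S\NP   <B
    [0,1] "this" : (S/NP)\NP
    [1,3] S\(S/NP)   >
      [1,2] "under" : (S\(S/NP))/NP
      [2,3] "some" : NP
  [3,8] S\(S\NP)   >
    [3,4] "idea" : (S\(S\NP))/NP
    [4,8] NP   <
      [4,7] NP\S   >
        [4,6] (NP\S)/PP   <
          [4,5] "city" : S
          [5,6] "built" : ((NP\S)/PP)\S
        [6,7] "park" : PP
      [7,8] "map" : NP\(NP\S)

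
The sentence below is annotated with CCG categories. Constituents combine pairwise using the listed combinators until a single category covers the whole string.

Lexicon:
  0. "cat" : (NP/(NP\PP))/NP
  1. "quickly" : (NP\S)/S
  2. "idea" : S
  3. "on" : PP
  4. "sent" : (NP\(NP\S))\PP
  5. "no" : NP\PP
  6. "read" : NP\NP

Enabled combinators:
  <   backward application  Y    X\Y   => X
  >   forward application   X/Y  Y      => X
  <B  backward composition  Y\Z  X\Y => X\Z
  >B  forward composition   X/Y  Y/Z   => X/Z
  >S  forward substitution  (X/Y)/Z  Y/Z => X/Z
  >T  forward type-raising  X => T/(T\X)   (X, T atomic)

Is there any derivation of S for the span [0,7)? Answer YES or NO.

NO

(NP/(NP\PP))/NP (NP\S)/S S PP (NP\(NP\S))\PP NP\PP NP\NP
CKY chart[0,7] = {N/(N\NP), NP, NP/(NP\NP), PP/(PP\NP), S/(S\NP)}; S ∉ chart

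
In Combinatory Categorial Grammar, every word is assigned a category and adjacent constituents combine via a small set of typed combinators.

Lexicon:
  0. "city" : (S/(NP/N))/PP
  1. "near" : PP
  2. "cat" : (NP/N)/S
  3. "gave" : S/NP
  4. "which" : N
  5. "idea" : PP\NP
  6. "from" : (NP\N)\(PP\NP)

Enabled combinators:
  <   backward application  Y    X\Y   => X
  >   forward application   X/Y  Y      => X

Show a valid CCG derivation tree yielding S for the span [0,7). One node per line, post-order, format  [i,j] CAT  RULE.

[0,1] (S/(NP/N))/PP  lex  "city"
[1,2] PP  lex  "near"
[0,2] S/(NP/N)  >  k=1
[2,3] (NP/N)/S  lex  "cat"
[3,4] S/NP  lex  "gave"
[4,5] N  lex  "which"
[5,6] PP\NP  lex  "idea"
[6,7] (NP\N)\(PP\NP)  lex  "from"
[5,7] NP\N  <  k=6
[4,7] NP  <  k=5
[3,7] S  >  k=4
[2,7] NP/N  >  k=3
[0,7] S  >  k=2

[0,7] S   >
  [0,2] S/(NP/N)   >
    [0,1] "city" : (S/(NP/N))/PP
    [1,2] "near" : PP
  [2,7] NP/N   >
    [2,3] "cat" : (NP/N)/S
    [3,7] S   >
      [3,4] "gave" : S/NP
      [4,7] NP   <
        [4,5] "which" : N
        [5,7] NP\N   <
          [5,6] "idea" : PP\NP
          [6,7] "from" : (NP\N)\(PP\NP)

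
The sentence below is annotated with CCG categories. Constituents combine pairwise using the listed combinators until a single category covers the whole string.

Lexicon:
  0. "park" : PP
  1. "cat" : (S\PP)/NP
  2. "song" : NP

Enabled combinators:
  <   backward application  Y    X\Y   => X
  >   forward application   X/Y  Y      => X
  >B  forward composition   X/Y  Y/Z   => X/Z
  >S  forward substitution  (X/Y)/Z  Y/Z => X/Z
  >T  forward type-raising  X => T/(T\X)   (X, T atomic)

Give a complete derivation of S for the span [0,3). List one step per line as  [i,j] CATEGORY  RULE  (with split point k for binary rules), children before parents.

[0,1] PP  lex  "park"
[1,2] (S\PP)/NP  lex  "cat"
[2,3] NP  lex  "song"
[1,3] S\PP  >  k=2
[0,3] S  <  k=1

[0,3] S   <
  [0,1] "park" : PP
  [1,3] S\PP   >
    [1,2] "cat" : (S\PP)/NP
    [2,3] "song" : NP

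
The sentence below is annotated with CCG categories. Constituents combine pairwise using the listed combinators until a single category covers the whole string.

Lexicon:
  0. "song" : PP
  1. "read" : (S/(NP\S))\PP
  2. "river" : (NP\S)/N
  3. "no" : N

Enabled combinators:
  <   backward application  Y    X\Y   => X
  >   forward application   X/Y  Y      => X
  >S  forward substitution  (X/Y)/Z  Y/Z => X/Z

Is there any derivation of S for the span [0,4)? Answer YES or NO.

YES

[0,4] S   >
  [0,2] S/(NP\S)   <
    [0,1] "song" : PP
    [1,2] "read" : (S/(NP\S))\PP
  [2,4] NP\S   >
    [2,3] "river" : (NP\S)/N
    [3,4] "no" : N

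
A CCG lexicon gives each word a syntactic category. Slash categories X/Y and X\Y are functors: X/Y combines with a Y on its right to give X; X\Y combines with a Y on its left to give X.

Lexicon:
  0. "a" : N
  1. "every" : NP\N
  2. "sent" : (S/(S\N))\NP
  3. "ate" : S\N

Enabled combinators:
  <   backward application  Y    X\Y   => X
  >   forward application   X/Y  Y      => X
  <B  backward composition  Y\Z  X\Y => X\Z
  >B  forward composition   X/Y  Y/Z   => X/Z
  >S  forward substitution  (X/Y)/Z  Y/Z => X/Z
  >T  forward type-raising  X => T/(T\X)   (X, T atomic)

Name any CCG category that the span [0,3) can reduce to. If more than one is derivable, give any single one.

S/(S\N)

[0,4] S   >
  [0,3] S/(S\N)   <
    [0,2] NP   <
      [0,1] "a" : N
      [1,2] "every" : NP\N
    [2,3] "sent" : (S/(S\N))\NP
  [3,4] "ate" : S\N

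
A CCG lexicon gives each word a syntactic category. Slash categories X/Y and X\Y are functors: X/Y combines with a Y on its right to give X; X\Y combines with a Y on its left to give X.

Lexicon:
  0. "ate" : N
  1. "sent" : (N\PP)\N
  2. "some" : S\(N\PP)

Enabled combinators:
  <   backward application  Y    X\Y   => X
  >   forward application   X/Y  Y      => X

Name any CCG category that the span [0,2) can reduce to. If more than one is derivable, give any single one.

[0,3] S   <
  [0,2] N\PP   <
    [0,1] "ate" : N
    [1,2] "sent" : (N\PP)\N
  [2,3] "some" : S\(N\PP)

N\PP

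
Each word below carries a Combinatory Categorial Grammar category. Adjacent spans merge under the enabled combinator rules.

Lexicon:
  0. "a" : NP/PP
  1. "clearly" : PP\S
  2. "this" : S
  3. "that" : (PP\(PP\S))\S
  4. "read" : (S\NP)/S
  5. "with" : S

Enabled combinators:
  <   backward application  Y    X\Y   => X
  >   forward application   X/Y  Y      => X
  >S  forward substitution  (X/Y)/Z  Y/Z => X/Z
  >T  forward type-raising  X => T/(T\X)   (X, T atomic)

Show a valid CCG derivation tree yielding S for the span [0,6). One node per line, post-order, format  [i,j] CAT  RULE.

[0,1] NP/PP  lex  "a"
[1,2] PP\S  lex  "clearly"
[2,3] S  lex  "this"
[3,4] (PP\(PP\S))\S  lex  "that"
[2,4] PP\(PP\S)  <  k=3
[1,4] PP  <  k=2
[0,4] NP  >  k=1
[4,5] (S\NP)/S  lex  "read"
[5,6] S  lex  "with"
[4,6] S\NP  >  k=5
[0,6] S  <  k=4

[0,6] S   <
  [0,4] NP   >
    [0,1] "a" : NP/PP
    [1,4] PP   <
      [1,2] "clearly" : PP\S
      [2,4] PP\(PP\S)   <
        [2,3] "this" : S
        [3,4] "that" : (PP\(PP\S))\S
  [4,6] S\NP   >
    [4,5] "read" : (S\NP)/S
    [5,6] "with" : S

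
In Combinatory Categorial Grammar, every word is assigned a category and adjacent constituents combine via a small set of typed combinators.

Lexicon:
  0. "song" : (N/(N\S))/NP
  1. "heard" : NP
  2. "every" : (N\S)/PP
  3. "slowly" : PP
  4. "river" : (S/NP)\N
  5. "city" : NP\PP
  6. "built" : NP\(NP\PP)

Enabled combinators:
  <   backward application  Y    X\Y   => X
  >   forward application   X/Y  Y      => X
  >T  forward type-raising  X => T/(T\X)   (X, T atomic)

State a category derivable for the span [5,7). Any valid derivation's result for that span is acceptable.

[0,7] S   >
  [0,5] S/NP   <
    [0,4] N   >
      [0,2] N/(N\S)   >
        [0,1] "song" : (N/(N\S))/NP
        [1,2] "heard" : NP
      [2,4] N\S   >
        [2,3] "every" : (N\S)/PP
        [3,4] "slowly" : PP
    [4,5] "river" : (S/NP)\N
  [5,7] NP   <
    [5,6] "city" : NP\PP
    [6,7] "built" : NP\(NP\PP)

NP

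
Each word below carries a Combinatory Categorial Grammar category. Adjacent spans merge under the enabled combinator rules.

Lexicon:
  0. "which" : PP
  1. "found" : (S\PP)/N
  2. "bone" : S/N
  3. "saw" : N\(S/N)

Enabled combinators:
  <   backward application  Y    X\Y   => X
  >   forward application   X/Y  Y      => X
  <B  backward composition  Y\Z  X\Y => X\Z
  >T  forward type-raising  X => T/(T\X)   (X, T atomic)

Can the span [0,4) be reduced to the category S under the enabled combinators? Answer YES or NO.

YES

[0,4] S   <
  [0,1] "which" : PP
  [1,4] S\PP   >
    [1,2] "found" : (S\PP)/N
    [2,4] N   <
      [2,3] "bone" : S/N
      [3,4] "saw" : N\(S/N)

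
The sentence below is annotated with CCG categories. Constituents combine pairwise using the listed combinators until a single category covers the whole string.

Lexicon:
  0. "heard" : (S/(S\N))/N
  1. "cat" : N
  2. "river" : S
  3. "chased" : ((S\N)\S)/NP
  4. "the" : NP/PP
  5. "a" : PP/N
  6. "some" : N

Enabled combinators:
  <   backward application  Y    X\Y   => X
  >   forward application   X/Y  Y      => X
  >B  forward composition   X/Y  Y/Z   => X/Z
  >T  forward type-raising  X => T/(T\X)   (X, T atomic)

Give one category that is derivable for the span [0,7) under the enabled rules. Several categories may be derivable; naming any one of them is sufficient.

[0,7] S   >
  [0,2] S/(S\N)   >
    [0,1] "heard" : (S/(S\N))/N
    [1,2] "cat" : N
  [2,7] S\N   <
    [2,3] "river" : S
    [3,7] (S\N)\S   >
      [3,4] "chased" : ((S\N)\S)/NP
      [4,7] NP   >
        [4,5] "the" : NP/PP
        [5,7] PP   >
          [5,6] "a" : PP/N
          [6,7] "some" : N

S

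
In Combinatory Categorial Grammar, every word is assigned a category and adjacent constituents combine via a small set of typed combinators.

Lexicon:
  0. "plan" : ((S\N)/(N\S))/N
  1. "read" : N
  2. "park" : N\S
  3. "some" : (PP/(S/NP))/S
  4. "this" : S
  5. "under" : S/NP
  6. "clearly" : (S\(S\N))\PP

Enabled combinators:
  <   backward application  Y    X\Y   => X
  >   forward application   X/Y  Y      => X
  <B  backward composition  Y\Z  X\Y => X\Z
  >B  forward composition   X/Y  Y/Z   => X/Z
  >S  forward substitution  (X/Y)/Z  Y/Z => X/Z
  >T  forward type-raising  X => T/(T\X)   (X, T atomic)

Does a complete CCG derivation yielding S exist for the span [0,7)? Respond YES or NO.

[0,7] S   <
  [0,3] S\N   >
    [0,2] (S\N)/(N\S)   >
      [0,1] "plan" : ((S\N)/(N\S))/N
      [1,2] "read" : N
    [2,3] "park" : N\S
  [3,7] S\(S\N)   <
    [3,6] PP   >
      [3,5] PP/(S/NP)   >
        [3,4] "some" : (PP/(S/NP))/S
        [4,5] "this" : S
      [5,6] "under" : S/NP
    [6,7] "clearly" : (S\(S\N))\PP

YES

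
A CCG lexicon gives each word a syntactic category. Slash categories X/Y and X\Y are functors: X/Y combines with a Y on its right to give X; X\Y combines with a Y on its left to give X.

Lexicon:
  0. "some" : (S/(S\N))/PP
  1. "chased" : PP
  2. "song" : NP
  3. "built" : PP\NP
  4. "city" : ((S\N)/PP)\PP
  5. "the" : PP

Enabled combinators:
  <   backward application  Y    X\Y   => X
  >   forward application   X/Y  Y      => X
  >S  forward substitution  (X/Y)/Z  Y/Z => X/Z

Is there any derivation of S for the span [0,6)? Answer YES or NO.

YES

[0,6] S   >
  [0,2] S/(S\N)   >
    [0,1] "some" : (S/(S\N))/PP
    [1,2] "chased" : PP
  [2,6] S\N   >
    [2,5] (S\N)/PP   <
      [2,4] PP   <
        [2,3] "song" : NP
        [3,4] "built" : PP\NP
      [4,5] "city" : ((S\N)/PP)\PP
    [5,6] "the" : PP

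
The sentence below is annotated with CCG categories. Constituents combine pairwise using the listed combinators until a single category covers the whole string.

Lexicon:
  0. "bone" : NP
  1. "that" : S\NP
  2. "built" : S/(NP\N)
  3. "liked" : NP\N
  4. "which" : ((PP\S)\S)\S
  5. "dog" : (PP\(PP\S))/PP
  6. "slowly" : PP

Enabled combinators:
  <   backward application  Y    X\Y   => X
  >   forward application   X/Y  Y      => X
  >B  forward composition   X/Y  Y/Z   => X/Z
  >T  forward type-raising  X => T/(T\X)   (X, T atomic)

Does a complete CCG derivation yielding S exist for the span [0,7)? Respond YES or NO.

NO

NP S\NP S/(NP\N) NP\N ((PP\S)\S)\S (PP\(PP\S))/PP PP
CKY chart[0,7] = {N/(N\PP), NP/(NP\PP), PP, PP/(PP\PP), S/(S\PP)}; S ∉ chart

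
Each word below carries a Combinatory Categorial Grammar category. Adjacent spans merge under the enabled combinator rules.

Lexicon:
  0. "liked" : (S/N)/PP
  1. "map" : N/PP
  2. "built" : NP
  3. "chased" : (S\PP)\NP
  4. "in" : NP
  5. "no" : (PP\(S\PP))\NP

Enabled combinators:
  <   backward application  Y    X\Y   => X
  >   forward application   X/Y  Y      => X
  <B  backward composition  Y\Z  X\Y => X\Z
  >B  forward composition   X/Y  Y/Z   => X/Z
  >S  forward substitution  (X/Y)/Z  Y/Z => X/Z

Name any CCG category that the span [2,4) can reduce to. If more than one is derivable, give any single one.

[0,6] S   >
  [0,2] S/PP   >S
    [0,1] "liked" : (S/N)/PP
    [1,2] "map" : N/PP
  [2,6] PP   <
    [2,4] S\PP   <
      [2,3] "built" : NP
      [3,4] "chased" : (S\PP)\NP
    [4,6] PP\(S\PP)   <
      [4,5] "in" : NP
      [5,6] "no" : (PP\(S\PP))\NP

S\PP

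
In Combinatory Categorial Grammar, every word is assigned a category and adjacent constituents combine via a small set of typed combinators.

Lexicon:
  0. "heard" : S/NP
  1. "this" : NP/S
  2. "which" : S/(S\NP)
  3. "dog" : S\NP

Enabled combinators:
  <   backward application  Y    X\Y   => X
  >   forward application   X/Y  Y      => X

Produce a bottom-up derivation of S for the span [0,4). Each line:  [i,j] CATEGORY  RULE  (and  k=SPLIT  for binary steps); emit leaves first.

[0,4] S   >
  [0,1] "heard" : S/NP
  [1,4] NP   >
    [1,2] "this" : NP/S
    [2,4] S   >
      [2,3] "which" : S/(S\NP)
      [3,4] "dog" : S\NP

[0,1] S/NP  lex  "heard"
[1,2] NP/S  lex  "this"
[2,3] S/(S\NP)  lex  "which"
[3,4] S\NP  lex  "dog"
[2,4] S  >  k=3
[1,4] NP  >  k=2
[0,4] S  >  k=1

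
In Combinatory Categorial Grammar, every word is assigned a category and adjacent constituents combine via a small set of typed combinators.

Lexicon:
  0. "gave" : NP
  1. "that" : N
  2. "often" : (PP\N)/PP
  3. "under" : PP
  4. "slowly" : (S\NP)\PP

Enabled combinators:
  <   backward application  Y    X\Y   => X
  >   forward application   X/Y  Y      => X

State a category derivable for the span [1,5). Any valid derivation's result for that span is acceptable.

S\NP

[0,5] S   <
  [0,1] "gave" : NP
  [1,5] S\NP   <
    [1,4] PP   <
      [1,2] "that" : N
      [2,4] PP\N   >
        [2,3] "often" : (PP\N)/PP
        [3,4] "under" : PP
    [4,5] "slowly" : (S\NP)\PP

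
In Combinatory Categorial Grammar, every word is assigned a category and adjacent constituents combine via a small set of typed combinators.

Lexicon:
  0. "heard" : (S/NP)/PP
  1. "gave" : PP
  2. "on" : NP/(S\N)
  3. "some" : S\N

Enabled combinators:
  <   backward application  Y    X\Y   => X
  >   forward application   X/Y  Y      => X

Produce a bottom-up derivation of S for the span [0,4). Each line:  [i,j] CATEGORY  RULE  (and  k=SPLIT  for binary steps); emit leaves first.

[0,4] S   >
  [0,2] S/NP   >
    [0,1] "heard" : (S/NP)/PP
    [1,2] "gave" : PP
  [2,4] NP   >
    [2,3] "on" : NP/(S\N)
    [3,4] "some" : S\N

[0,1] (S/NP)/PP  lex  "heard"
[1,2] PP  lex  "gave"
[0,2] S/NP  >  k=1
[2,3] NP/(S\N)  lex  "on"
[3,4] S\N  lex  "some"
[2,4] NP  >  k=3
[0,4] S  >  k=2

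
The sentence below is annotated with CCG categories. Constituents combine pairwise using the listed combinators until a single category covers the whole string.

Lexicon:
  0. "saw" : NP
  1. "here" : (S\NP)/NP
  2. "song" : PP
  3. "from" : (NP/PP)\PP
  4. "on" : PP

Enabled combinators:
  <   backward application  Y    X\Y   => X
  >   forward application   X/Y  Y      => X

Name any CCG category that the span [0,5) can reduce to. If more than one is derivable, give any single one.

[0,5] S   <
  [0,1] "saw" : NP
  [1,5] S\NP   >
    [1,2] "here" : (S\NP)/NP
    [2,5] NP   >
      [2,4] NP/PP   <
        [2,3] "song" : PP
        [3,4] "from" : (NP/PP)\PP
      [4,5] "on" : PP

S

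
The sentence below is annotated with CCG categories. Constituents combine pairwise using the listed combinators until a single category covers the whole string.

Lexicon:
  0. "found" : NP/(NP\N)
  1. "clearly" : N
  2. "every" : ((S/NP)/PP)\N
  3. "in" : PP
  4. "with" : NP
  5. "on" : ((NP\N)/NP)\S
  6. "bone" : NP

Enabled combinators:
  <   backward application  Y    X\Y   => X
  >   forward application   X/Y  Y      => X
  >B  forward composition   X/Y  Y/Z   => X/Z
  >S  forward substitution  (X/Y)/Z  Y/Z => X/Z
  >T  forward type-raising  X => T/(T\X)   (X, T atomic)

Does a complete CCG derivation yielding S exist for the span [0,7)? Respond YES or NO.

NP/(NP\N) N ((S/NP)/PP)\N PP NP ((NP\N)/NP)\S NP
CKY chart[0,7] = {N/(N\NP), NP, NP/(NP\NP), PP/(PP\NP), S/(S\NP)}; S ∉ chart

NO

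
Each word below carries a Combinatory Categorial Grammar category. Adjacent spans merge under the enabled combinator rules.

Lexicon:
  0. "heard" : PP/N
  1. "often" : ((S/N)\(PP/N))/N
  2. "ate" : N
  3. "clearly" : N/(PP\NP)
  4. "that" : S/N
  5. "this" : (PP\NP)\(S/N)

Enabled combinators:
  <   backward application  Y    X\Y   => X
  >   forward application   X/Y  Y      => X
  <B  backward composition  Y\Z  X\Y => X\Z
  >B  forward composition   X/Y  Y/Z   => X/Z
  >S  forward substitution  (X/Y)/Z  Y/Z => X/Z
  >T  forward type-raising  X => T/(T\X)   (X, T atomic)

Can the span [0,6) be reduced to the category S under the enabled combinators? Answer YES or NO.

[0,6] S   >
  [0,3] S/N   <
    [0,1] "heard" : PP/N
    [1,3] (S/N)\(PP/N)   >
      [1,2] "often" : ((S/N)\(PP/N))/N
      [2,3] "ate" : N
  [3,6] N   >
    [3,4] "clearly" : N/(PP\NP)
    [4,6] PP\NP   <
      [4,5] "that" : S/N
      [5,6] "this" : (PP\NP)\(S/N)

YES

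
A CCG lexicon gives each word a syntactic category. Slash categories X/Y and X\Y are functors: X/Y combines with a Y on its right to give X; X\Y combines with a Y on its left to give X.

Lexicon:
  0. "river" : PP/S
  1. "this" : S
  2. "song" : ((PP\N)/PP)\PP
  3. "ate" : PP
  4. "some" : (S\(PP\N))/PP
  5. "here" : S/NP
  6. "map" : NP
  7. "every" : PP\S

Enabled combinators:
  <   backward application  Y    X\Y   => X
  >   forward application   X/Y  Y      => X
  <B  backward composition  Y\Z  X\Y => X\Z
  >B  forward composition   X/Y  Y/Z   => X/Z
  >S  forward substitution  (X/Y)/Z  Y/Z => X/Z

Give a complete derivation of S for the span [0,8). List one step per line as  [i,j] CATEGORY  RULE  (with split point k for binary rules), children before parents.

[0,8] S   <
  [0,4] PP\N   >
    [0,3] (PP\N)/PP   <
      [0,2] PP   >
        [0,1] "river" : PP/S
        [1,2] "this" : S
      [2,3] "song" : ((PP\N)/PP)\PP
    [3,4] "ate" : PP
  [4,8] S\(PP\N)   >
    [4,5] "some" : (S\(PP\N))/PP
    [5,8] PP   <
      [5,7] S   >
        [5,6] "here" : S/NP
        [6,7] "map" : NP
      [7,8] "every" : PP\S

[0,1] PP/S  lex  "river"
[1,2] S  lex  "this"
[0,2] PP  >  k=1
[2,3] ((PP\N)/PP)\PP  lex  "song"
[0,3] (PP\N)/PP  <  k=2
[3,4] PP  lex  "ate"
[0,4] PP\N  >  k=3
[4,5] (S\(PP\N))/PP  lex  "some"
[5,6] S/NP  lex  "here"
[6,7] NP  lex  "map"
[5,7] S  >  k=6
[7,8] PP\S  lex  "every"
[5,8] PP  <  k=7
[4,8] S\(PP\N)  >  k=5
[0,8] S  <  k=4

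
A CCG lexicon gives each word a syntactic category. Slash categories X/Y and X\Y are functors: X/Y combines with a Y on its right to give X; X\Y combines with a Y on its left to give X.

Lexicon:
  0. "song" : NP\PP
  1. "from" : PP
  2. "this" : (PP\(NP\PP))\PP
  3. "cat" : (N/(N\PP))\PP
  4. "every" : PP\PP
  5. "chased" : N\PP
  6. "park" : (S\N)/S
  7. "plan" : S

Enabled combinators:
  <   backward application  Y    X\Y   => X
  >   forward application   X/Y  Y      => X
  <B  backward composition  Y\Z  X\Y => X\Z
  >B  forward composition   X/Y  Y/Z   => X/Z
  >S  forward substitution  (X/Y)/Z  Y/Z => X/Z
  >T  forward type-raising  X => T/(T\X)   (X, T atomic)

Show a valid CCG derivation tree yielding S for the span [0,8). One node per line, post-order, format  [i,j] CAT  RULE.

[0,1] NP\PP  lex  "song"
[1,2] PP  lex  "from"
[2,3] (PP\(NP\PP))\PP  lex  "this"
[1,3] PP\(NP\PP)  <  k=2
[0,3] PP  <  k=1
[3,4] (N/(N\PP))\PP  lex  "cat"
[0,4] N/(N\PP)  <  k=3
[4,5] PP\PP  lex  "every"
[5,6] N\PP  lex  "chased"
[4,6] N\PP  <B  k=5
[0,6] N  >  k=4
[6,7] (S\N)/S  lex  "park"
[7,8] S  lex  "plan"
[6,8] S\N  >  k=7
[0,8] S  <  k=6

[0,8] S   <
  [0,6] N   >
    [0,4] N/(N\PP)   <
      [0,3] PP   <
        [0,1] "song" : NP\PP
        [1,3] PP\(NP\PP)   <
          [1,2] "from" : PP
          [2,3] "this" : (PP\(NP\PP))\PP
      [3,4] "cat" : (N/(N\PP))\PP
    [4,6] N\PP   <B
      [4,5] "every" : PP\PP
      [5,6] "chased" : N\PP
  [6,8] S\N   >
    [6,7] "park" : (S\N)/S
    [7,8] "plan" : S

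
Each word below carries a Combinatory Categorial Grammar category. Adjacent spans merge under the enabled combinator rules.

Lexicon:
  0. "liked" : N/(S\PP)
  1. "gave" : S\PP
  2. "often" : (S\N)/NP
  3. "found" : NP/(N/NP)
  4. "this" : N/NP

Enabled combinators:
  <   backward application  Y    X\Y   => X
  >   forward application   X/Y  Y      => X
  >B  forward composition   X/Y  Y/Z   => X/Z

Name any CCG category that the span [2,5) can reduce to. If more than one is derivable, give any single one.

[0,5] S   <
  [0,2] N   >
    [0,1] "liked" : N/(S\PP)
    [1,2] "gave" : S\PP
  [2,5] S\N   >
    [2,3] "often" : (S\N)/NP
    [3,5] NP   >
      [3,4] "found" : NP/(N/NP)
      [4,5] "this" : N/NP

S\N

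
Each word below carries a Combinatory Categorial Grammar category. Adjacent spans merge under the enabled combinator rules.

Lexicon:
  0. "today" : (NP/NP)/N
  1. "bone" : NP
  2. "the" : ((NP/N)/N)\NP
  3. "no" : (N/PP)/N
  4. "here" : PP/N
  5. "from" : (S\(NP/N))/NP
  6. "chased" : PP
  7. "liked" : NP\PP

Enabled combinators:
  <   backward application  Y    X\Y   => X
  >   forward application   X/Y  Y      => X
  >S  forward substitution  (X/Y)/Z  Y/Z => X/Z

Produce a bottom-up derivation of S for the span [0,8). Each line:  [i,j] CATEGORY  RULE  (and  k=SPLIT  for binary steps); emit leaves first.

[0,1] (NP/NP)/N  lex  "today"
[1,2] NP  lex  "bone"
[2,3] ((NP/N)/N)\NP  lex  "the"
[1,3] (NP/N)/N  <  k=2
[3,4] (N/PP)/N  lex  "no"
[4,5] PP/N  lex  "here"
[3,5] N/N  >S  k=4
[1,5] NP/N  >S  k=3
[0,5] NP/N  >S  k=1
[5,6] (S\(NP/N))/NP  lex  "from"
[6,7] PP  lex  "chased"
[7,8] NP\PP  lex  "liked"
[6,8] NP  <  k=7
[5,8] S\(NP/N)  >  k=6
[0,8] S  <  k=5

[0,8] S   <
  [0,5] NP/N   >S
    [0,1] "today" : (NP/NP)/N
    [1,5] NP/N   >S
      [1,3] (NP/N)/N   <
        [1,2] "bone" : NP
        [2,3] "the" : ((NP/N)/N)\NP
      [3,5] N/N   >S
        [3,4] "no" : (N/PP)/N
        [4,5] "here" : PP/N
  [5,8] S\(NP/N)   >
    [5,6] "from" : (S\(NP/N))/NP
    [6,8] NP   <
      [6,7] "chased" : PP
      [7,8] "liked" : NP\PP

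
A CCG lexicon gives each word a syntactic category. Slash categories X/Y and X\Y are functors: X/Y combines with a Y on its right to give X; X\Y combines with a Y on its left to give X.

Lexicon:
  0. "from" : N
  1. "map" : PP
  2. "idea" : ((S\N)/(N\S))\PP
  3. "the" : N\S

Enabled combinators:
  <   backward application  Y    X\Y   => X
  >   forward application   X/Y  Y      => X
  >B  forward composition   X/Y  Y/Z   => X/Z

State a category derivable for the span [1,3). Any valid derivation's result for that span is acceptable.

[0,4] S   <
  [0,1] "from" : N
  [1,4] S\N   >
    [1,3] (S\N)/(N\S)   <
      [1,2] "map" : PP
      [2,3] "idea" : ((S\N)/(N\S))\PP
    [3,4] "the" : N\S

(S\N)/(N\S)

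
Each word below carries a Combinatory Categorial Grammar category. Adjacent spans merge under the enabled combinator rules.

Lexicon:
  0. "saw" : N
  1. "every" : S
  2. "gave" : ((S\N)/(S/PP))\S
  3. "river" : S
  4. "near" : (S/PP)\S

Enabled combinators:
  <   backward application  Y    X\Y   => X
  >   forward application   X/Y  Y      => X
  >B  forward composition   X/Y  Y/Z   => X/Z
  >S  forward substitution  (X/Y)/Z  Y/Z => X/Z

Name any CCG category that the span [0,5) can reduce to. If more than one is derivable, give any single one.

[0,5] S   <
  [0,1] "saw" : N
  [1,5] S\N   >
    [1,3] (S\N)/(S/PP)   <
      [1,2] "every" : S
      [2,3] "gave" : ((S\N)/(S/PP))\S
    [3,5] S/PP   <
      [3,4] "river" : S
      [4,5] "near" : (S/PP)\S

S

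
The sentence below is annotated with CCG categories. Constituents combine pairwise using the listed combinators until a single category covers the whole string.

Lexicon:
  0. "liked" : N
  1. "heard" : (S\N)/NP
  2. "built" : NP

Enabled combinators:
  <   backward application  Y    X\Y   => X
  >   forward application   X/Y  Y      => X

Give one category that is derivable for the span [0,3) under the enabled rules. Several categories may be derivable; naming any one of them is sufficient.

S

[0,3] S   <
  [0,1] "liked" : N
  [1,3] S\N   >
    [1,2] "heard" : (S\N)/NP
    [2,3] "built" : NP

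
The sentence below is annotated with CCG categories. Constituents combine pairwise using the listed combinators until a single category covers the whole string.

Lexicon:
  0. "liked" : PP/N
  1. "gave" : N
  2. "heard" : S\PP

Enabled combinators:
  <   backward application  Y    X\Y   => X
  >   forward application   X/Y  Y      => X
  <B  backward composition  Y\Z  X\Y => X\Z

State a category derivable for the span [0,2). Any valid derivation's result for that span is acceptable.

[0,3] S   <
  [0,2] PP   >
    [0,1] "liked" : PP/N
    [1,2] "gave" : N
  [2,3] "heard" : S\PP

PP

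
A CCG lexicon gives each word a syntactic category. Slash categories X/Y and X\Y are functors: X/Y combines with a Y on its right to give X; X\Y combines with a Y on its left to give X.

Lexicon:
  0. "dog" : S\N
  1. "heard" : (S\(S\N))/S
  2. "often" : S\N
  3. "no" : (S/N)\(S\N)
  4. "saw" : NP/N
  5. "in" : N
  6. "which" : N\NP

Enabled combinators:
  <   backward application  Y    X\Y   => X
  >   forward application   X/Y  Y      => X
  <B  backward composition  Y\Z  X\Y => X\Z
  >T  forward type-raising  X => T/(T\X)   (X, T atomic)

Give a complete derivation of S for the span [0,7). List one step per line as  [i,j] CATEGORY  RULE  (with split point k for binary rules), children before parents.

[0,7] S   <
  [0,1] "dog" : S\N
  [1,7] S\(S\N)   >
    [1,2] "heard" : (S\(S\N))/S
    [2,7] S   >
      [2,4] S/N   <
        [2,3] "often" : S\N
        [3,4] "no" : (S/N)\(S\N)
      [4,7] N   <
        [4,6] NP   >
          [4,5] "saw" : NP/N
          [5,6] "in" : N
        [6,7] "which" : N\NP

[0,1] S\N  lex  "dog"
[1,2] (S\(S\N))/S  lex  "heard"
[2,3] S\N  lex  "often"
[3,4] (S/N)\(S\N)  lex  "no"
[2,4] S/N  <  k=3
[4,5] NP/N  lex  "saw"
[5,6] N  lex  "in"
[4,6] NP  >  k=5
[6,7] N\NP  lex  "which"
[4,7] N  <  k=6
[2,7] S  >  k=4
[1,7] S\(S\N)  >  k=2
[0,7] S  <  k=1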